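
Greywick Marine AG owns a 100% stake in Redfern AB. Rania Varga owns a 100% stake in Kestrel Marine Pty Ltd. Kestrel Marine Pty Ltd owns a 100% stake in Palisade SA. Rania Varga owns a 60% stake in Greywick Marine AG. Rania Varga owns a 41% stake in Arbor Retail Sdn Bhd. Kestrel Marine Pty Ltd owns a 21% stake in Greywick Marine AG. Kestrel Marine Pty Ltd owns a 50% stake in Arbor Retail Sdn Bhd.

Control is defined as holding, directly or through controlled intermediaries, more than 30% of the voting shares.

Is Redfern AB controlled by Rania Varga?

Yes

Rania holds 100% of Kestrel, so Rania controls Kestrel.
Kestrel and Rania together hold 21% + 60% = 81% of Greywick, so Rania controls Greywick.
Greywick holds 100% of Redfern, so Rania controls Redfern.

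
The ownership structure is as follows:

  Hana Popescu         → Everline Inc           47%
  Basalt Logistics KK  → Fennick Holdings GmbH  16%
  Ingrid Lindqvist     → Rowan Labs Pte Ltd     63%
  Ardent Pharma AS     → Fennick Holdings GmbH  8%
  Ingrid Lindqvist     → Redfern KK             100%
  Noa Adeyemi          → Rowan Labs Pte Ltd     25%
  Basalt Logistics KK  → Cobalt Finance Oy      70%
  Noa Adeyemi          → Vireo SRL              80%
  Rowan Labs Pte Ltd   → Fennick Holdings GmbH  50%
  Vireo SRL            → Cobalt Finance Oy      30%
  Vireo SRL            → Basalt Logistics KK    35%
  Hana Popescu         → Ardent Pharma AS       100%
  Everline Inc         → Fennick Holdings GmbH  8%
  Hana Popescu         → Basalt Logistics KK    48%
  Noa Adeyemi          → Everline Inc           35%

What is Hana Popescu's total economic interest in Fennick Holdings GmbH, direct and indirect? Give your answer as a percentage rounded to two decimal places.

Hana reaches Fennick along 3 paths.
Via Basalt: 48% × 16% = 7.68%.
Via Ardent: 100% × 8% = 8%.
Via Everline: 47% × 8% = 3.76%.
Total: 7.68% + 8% + 3.76% = 19.44%.

19.44%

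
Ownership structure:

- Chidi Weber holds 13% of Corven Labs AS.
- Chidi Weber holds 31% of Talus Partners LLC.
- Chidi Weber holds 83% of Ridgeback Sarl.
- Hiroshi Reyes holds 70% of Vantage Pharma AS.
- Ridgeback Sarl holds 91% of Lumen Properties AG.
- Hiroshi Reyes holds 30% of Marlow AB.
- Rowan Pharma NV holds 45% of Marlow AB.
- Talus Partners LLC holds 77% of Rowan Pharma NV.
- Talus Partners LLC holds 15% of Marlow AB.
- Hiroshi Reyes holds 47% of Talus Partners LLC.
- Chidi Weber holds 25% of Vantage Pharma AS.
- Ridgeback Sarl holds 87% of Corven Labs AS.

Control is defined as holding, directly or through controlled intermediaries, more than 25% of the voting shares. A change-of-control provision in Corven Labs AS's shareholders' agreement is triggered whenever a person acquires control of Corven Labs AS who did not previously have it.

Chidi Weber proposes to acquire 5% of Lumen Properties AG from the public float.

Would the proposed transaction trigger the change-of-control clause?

No

The purchase changes only Chidi's holdings, so Chidi is the only person who could newly come to control Corven.
Chidi holds 83% of Ridgeback, so Chidi controls Ridgeback.
Ridgeback and Chidi together hold 87% + 13% = 100% of Corven, so Chidi controls Corven.
So Chidi already controls Corven before the transaction.
After the purchase, Chidi holds 5% of Lumen directly.
Chidi controlled Corven already, so this is not a new person acquiring control; every other person's position is unchanged or reduced.
No new person acquires control, so the clause is not triggered.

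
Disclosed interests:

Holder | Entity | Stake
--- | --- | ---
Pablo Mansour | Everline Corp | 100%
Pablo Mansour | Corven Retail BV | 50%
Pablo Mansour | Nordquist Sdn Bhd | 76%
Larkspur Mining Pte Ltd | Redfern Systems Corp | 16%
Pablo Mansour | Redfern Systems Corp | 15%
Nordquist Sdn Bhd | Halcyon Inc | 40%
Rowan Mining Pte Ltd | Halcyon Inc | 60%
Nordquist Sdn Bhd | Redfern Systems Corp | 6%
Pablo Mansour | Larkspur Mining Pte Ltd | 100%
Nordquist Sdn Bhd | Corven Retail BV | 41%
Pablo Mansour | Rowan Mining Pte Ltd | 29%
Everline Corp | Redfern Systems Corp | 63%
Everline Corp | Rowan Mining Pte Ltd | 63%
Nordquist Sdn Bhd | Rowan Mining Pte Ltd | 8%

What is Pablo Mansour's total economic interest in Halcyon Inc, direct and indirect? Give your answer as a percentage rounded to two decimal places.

Pablo reaches Halcyon along 4 paths.
Via Everline → Rowan: 100% × 63% × 60% = 37.8%.
Via Nordquist → Rowan: 76% × 8% × 60% = 3.648%.
Via Rowan: 29% × 60% = 17.4%.
Via Nordquist: 76% × 40% = 30.4%.
Total: 37.8% + 3.648% + 17.4% + 30.4% = 89.248%.
Rounded: 89.25%.

89.25%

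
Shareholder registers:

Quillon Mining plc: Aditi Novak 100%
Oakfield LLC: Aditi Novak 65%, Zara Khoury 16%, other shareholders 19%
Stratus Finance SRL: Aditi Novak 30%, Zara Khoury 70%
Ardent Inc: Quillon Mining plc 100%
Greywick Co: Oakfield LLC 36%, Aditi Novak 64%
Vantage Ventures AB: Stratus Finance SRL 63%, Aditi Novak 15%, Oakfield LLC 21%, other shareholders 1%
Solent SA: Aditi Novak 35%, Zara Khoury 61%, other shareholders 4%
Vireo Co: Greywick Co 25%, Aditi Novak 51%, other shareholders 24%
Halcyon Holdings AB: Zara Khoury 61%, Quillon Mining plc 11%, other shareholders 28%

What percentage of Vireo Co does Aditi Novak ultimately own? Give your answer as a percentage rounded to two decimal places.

72.85%

Aditi reaches Vireo along 3 paths.
Via Oakfield → Greywick: 65% × 36% × 25% = 5.85%.
Via Greywick: 64% × 25% = 16%.
Direct stake: 51% = 51%.
Total: 5.85% + 16% + 51% = 72.85%.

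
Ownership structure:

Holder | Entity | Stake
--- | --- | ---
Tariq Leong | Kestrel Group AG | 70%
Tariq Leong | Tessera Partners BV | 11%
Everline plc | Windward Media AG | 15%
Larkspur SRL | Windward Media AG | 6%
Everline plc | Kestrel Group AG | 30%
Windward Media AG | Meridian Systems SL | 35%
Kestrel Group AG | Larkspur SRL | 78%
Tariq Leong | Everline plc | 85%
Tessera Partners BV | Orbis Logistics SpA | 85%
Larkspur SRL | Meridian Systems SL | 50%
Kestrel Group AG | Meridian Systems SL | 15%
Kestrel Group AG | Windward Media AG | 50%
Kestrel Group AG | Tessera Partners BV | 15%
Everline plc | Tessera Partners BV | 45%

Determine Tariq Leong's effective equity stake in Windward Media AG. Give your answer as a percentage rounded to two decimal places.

Tariq reaches Windward along 5 paths.
Via Everline: 85% × 15% = 12.75%.
Via Kestrel → Larkspur: 70% × 78% × 6% = 3.276%.
Via Everline → Kestrel → Larkspur: 85% × 30% × 78% × 6% = 1.1934%.
Via Kestrel: 70% × 50% = 35%.
Via Everline → Kestrel: 85% × 30% × 50% = 12.75%.
Total: 12.75% + 3.276% + 1.1934% + 35% + 12.75% = 64.9694%.
Rounded: 64.97%.

64.97%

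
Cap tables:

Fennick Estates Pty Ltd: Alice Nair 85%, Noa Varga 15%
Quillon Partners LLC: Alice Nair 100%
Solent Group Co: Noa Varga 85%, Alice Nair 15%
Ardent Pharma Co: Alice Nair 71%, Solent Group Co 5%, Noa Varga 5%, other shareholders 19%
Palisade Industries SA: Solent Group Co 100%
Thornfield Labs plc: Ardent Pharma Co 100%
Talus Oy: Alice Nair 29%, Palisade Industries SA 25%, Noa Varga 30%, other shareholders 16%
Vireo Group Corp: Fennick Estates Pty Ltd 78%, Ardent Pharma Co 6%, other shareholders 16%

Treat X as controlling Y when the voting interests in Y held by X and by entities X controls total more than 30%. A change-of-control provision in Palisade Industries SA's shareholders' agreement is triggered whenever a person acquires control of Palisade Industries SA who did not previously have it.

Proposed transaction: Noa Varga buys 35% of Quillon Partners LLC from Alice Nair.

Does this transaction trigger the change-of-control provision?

The purchase adds only to Noa's holdings (Alice's stake shrinks), so Noa is the only person who could newly come to control Palisade.
Noa holds 85% of Solent, so Noa controls Solent.
Solent holds 100% of Palisade, so Noa controls Palisade.
So Noa already controls Palisade before the transaction.
After the purchase, Noa holds 35% of Quillon directly, and Alice's stake falls to 65%.
Noa controlled Palisade already, so this is not a new person acquiring control; every other person's position is unchanged or reduced.
No new person acquires control, so the clause is not triggered.

No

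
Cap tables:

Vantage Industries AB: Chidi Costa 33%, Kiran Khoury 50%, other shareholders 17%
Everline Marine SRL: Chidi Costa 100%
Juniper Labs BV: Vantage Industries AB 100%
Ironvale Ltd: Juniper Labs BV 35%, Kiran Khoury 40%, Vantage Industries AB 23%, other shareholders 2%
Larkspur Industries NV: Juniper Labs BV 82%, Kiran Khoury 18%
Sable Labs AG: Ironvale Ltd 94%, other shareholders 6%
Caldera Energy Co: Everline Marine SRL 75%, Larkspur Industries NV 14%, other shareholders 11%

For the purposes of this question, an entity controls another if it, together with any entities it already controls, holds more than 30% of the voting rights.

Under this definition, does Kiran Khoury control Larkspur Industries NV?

Yes

Kiran holds 50% of Vantage, so Kiran controls Vantage.
Vantage holds 100% of Juniper, so Kiran controls Juniper.
Juniper and Kiran together hold 82% + 18% = 100% of Larkspur, so Kiran controls Larkspur.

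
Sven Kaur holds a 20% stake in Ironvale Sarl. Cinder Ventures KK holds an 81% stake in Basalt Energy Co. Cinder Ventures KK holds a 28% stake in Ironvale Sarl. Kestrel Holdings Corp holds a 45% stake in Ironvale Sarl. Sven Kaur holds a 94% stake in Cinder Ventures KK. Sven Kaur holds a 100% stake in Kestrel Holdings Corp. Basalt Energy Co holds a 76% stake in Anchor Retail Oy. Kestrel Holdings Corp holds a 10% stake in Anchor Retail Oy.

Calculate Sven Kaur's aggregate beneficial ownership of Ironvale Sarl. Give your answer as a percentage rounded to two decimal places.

91.32%

Sven reaches Ironvale along 3 paths.
Direct stake: 20% = 20%.
Via Cinder: 94% × 28% = 26.32%.
Via Kestrel: 100% × 45% = 45%.
Total: 20% + 26.32% + 45% = 91.32%.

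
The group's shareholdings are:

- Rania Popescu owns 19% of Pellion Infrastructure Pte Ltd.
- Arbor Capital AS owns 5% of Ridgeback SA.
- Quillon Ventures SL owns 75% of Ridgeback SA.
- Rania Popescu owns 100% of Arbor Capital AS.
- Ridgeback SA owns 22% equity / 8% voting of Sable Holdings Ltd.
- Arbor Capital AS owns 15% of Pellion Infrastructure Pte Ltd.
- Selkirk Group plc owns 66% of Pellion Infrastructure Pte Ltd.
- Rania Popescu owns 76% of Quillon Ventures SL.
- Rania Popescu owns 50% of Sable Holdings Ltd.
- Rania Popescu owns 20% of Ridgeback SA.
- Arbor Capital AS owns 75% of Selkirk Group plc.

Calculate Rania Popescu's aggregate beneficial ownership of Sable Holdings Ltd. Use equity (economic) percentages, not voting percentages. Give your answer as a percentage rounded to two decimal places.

Rania reaches Sable along 4 paths.
Via Ridgeback: 20% × 22% = 4.4%.
Via Quillon → Ridgeback: 76% × 75% × 22% = 12.54%.
Via Arbor → Ridgeback: 100% × 5% × 22% = 1.1%.
Direct stake: 50% = 50%.
Total: 4.4% + 12.54% + 1.1% + 50% = 68.04%.

68.04%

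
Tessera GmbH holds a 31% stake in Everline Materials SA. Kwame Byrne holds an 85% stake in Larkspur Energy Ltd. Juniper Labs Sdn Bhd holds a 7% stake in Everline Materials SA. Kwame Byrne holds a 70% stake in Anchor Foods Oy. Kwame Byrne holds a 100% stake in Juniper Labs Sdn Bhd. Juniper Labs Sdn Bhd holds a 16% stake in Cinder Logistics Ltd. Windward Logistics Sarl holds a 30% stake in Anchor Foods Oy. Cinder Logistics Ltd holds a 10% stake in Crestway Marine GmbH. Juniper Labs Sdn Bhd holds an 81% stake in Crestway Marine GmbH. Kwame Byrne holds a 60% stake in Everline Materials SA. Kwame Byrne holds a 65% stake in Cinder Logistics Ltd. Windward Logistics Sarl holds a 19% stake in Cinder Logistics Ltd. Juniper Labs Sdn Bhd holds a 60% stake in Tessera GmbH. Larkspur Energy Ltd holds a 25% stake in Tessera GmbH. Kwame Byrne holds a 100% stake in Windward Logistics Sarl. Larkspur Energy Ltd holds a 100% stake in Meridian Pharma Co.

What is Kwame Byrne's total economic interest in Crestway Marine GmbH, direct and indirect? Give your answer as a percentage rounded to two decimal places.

91.00%

Kwame reaches Crestway along 4 paths.
Via Windward → Cinder: 100% × 19% × 10% = 1.9%.
Via Juniper → Cinder: 100% × 16% × 10% = 1.6%.
Via Cinder: 65% × 10% = 6.5%.
Via Juniper: 100% × 81% = 81%.
Total: 1.9% + 1.6% + 6.5% + 81% = 91%.
Rounded: 91.00%.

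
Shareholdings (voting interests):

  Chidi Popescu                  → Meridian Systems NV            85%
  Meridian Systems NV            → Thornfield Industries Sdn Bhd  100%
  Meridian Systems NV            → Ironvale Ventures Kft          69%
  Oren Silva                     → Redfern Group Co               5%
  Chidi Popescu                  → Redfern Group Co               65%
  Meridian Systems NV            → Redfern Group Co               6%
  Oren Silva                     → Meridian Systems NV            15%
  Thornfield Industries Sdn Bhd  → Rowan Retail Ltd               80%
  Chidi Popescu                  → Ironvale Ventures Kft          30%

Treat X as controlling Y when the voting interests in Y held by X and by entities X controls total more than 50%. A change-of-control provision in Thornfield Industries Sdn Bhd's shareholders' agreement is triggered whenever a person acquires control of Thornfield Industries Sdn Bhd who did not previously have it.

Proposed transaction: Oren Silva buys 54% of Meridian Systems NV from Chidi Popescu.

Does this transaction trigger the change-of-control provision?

The purchase adds only to Oren's holdings (Chidi's stake shrinks), so Oren is the only person who could newly come to control Thornfield.
Oren's largest direct stake is 15% in Meridian, which does not meet the threshold, so Oren controls no company.
Neither Oren nor any entity Oren controls holds any voting interest in Thornfield.
So before the transaction, Oren does not control Thornfield.
After the purchase, Oren's direct stake in Meridian rises to 15% + 54% = 69%, and Chidi's stake falls to 31%.
Oren holds 69% of Meridian, so Oren controls Meridian.
Meridian holds 100% of Thornfield, so Oren controls Thornfield.
Oren did not control Thornfield before and does after, so the clause is triggered.

Yes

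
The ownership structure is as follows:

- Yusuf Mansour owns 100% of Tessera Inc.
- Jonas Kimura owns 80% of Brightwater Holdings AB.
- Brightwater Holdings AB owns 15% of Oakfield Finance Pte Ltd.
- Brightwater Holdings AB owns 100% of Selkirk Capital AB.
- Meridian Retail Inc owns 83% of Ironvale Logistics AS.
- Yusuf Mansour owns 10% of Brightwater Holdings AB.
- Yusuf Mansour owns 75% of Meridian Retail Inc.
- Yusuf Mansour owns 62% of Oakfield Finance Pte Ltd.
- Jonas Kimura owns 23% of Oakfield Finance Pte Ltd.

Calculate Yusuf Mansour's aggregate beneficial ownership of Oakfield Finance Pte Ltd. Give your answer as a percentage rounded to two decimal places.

63.50%

Yusuf reaches Oakfield along 2 paths.
Direct stake: 62% = 62%.
Via Brightwater: 10% × 15% = 1.5%.
Total: 62% + 1.5% = 63.5%.
Rounded: 63.50%.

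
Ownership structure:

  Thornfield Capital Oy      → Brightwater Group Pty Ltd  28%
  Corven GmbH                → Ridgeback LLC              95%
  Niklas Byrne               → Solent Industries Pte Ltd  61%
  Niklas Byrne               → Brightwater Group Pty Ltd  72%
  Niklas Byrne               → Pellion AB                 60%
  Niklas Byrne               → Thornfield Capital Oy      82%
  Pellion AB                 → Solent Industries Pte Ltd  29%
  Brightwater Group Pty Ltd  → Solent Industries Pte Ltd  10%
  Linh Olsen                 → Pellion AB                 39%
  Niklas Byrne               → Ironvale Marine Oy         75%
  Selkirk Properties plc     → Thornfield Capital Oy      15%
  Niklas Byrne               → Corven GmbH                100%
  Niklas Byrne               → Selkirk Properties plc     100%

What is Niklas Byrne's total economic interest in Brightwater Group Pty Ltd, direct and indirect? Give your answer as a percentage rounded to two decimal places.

99.16%

Niklas reaches Brightwater along 3 paths.
Via Selkirk → Thornfield: 100% × 15% × 28% = 4.2%.
Via Thornfield: 82% × 28% = 22.96%.
Direct stake: 72% = 72%.
Total: 4.2% + 22.96% + 72% = 99.16%.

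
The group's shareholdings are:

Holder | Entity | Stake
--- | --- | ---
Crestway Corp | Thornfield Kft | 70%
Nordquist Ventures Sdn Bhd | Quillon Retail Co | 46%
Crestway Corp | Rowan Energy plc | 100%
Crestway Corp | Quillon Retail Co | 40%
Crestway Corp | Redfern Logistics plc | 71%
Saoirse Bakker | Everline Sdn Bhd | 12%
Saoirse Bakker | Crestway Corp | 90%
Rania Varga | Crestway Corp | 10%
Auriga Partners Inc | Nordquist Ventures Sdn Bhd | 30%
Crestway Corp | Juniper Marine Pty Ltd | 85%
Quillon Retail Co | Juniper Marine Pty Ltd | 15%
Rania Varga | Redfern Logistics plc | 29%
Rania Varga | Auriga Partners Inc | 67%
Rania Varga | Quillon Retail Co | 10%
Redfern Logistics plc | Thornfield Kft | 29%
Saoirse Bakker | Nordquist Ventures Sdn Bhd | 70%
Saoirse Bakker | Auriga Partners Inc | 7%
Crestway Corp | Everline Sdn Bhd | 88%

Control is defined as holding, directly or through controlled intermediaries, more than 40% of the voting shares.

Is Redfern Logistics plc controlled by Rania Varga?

No

Rania holds 67% of Auriga, so Rania controls Auriga.
In Redfern, Rania's side holds only 29%, not > 40%.
So Rania does not control Redfern.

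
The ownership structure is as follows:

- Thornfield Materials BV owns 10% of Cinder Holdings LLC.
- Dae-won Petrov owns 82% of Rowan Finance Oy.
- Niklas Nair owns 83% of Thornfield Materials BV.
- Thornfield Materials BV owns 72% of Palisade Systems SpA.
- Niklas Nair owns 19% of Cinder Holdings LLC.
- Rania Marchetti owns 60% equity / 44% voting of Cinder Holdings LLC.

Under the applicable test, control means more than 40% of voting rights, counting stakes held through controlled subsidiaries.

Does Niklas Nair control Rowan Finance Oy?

No

Niklas holds 83% of Thornfield, so Niklas controls Thornfield.
Thornfield holds 72% of Palisade, so Niklas controls Palisade.
Neither Niklas nor any entity Niklas controls holds any voting interest in Rowan.
So Niklas does not control Rowan.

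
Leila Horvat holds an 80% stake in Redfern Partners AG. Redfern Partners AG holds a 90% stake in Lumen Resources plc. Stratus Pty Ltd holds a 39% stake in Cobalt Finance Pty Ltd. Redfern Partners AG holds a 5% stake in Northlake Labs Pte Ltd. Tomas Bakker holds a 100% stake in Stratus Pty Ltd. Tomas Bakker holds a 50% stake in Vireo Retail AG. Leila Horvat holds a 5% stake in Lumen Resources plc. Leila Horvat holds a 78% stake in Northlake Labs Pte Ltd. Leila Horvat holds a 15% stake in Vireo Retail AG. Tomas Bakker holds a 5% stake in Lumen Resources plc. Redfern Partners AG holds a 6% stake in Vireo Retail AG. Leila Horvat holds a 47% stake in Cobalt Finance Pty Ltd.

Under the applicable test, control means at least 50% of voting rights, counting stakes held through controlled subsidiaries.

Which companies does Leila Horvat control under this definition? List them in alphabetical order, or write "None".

Lumen Resources plc, Northlake Labs Pte Ltd, Redfern Partners AG

Leila holds 80% of Redfern, so Leila controls Redfern.
Redfern and Leila together hold 90% + 5% = 95% of Lumen, so Leila controls Lumen.
Leila and Redfern together hold 78% + 5% = 83% of Northlake, so Leila controls Northlake.
No other company's threshold is met.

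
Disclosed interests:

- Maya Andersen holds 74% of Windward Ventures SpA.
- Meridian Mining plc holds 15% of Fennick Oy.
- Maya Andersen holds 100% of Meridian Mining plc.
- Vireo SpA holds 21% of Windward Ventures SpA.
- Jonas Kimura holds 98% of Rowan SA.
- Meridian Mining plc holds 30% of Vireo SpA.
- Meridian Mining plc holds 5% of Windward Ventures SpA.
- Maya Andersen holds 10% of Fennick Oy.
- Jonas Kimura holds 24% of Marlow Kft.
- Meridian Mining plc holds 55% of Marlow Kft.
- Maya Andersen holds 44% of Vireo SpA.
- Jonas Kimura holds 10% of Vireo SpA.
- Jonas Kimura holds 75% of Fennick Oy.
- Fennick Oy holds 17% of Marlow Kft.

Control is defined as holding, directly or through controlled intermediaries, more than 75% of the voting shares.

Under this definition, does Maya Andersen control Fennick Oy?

Maya holds 100% of Meridian, so Maya controls Meridian.
Maya and Meridian together hold 74% + 5% = 79% of Windward, so Maya controls Windward.
In Fennick, Maya's side holds only 10% + 15% = 25%, not > 75%.
So Maya does not control Fennick.

No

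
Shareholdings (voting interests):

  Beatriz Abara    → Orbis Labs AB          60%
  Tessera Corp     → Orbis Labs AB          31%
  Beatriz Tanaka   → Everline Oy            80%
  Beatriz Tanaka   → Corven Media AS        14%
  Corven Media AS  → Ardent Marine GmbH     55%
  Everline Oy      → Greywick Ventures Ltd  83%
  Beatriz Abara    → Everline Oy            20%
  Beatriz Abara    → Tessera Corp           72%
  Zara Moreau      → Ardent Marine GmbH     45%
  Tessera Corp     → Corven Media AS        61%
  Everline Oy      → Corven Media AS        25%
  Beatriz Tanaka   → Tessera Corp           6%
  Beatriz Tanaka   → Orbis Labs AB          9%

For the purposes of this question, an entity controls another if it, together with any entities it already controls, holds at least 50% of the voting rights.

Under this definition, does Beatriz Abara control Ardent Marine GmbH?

Beatriz Abara holds 72% of Tessera, so Beatriz Abara controls Tessera.
Tessera holds 61% of Corven, so Beatriz Abara controls Corven.
Corven holds 55% of Ardent, so Beatriz Abara controls Ardent.

Yes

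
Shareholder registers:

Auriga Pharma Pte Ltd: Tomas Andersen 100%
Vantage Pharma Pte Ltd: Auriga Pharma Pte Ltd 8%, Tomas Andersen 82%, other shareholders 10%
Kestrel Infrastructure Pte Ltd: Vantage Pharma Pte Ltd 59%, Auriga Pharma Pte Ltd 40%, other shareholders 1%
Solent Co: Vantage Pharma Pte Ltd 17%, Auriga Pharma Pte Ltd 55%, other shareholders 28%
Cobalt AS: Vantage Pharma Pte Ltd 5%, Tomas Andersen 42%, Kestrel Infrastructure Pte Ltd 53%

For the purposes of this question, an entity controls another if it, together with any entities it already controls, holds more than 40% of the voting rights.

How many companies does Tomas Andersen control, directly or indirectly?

Tomas holds 100% of Auriga, so Tomas controls Auriga.
Auriga and Tomas together hold 8% + 82% = 90% of Vantage, so Tomas controls Vantage.
Vantage and Auriga together hold 59% + 40% = 99% of Kestrel, so Tomas controls Kestrel.
Vantage and Auriga together hold 17% + 55% = 72% of Solent, so Tomas controls Solent.
Vantage and Tomas and Kestrel together hold 5% + 42% + 53% = 100% of Cobalt, so Tomas controls Cobalt.
Tomas controls 5 companies.

5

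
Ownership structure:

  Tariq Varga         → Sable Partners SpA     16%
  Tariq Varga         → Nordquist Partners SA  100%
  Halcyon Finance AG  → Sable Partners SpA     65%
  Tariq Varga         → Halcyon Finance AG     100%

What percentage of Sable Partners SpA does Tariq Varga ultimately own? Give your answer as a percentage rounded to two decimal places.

81.00%

Tariq reaches Sable along 2 paths.
Direct stake: 16% = 16%.
Via Halcyon: 100% × 65% = 65%.
Total: 16% + 65% = 81%.
Rounded: 81.00%.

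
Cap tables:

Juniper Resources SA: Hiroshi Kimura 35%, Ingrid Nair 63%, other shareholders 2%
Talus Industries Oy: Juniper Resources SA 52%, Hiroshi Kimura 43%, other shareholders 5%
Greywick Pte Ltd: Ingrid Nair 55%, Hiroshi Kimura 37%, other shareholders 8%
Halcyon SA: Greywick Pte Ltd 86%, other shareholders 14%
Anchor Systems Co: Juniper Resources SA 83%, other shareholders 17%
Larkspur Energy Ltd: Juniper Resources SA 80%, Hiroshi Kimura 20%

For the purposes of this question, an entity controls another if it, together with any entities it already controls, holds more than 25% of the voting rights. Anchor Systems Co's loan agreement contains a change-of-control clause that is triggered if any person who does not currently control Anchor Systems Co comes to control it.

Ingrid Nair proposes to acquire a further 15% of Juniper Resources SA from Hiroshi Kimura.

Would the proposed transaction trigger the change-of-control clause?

No

The purchase adds only to Ingrid's holdings (Hiroshi's stake shrinks), so Ingrid is the only person who could newly come to control Anchor.
Ingrid holds 63% of Juniper, so Ingrid controls Juniper.
Juniper holds 83% of Anchor, so Ingrid controls Anchor.
So Ingrid already controls Anchor before the transaction.
After the purchase, Ingrid's direct stake in Juniper rises to 63% + 15% = 78%, and Hiroshi's stake falls to 20%.
Ingrid controlled Anchor already, so this is not a new person acquiring control; every other person's position is unchanged or reduced.
No new person acquires control, so the clause is not triggered.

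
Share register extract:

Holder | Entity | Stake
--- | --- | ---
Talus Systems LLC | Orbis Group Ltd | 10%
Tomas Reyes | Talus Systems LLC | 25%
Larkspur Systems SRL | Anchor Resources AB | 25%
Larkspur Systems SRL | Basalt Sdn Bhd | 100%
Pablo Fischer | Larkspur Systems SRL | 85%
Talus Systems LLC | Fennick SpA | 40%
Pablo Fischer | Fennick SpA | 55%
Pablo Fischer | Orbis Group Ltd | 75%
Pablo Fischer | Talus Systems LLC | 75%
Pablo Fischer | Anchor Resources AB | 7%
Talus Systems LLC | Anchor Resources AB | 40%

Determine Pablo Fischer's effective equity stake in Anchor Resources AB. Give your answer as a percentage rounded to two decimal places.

58.25%

Pablo reaches Anchor along 3 paths.
Via Talus: 75% × 40% = 30%.
Direct stake: 7% = 7%.
Via Larkspur: 85% × 25% = 21.25%.
Total: 30% + 7% + 21.25% = 58.25%.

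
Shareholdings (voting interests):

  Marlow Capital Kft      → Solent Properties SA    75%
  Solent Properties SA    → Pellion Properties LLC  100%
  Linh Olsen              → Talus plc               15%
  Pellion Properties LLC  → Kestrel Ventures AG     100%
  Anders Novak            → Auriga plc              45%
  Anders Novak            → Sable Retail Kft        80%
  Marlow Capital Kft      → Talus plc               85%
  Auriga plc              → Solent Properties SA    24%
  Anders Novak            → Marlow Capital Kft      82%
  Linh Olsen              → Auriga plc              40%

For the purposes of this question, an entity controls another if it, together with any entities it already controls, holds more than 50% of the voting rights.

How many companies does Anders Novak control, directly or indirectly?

6

Anders holds 82% of Marlow, so Anders controls Marlow.
Marlow holds 75% of Solent, so Anders controls Solent.
Marlow holds 85% of Talus, so Anders controls Talus.
Solent holds 100% of Pellion, so Anders controls Pellion.
Anders holds 80% of Sable, so Anders controls Sable.
Pellion holds 100% of Kestrel, so Anders controls Kestrel.
No other company's threshold is met.
Anders controls 6 companies.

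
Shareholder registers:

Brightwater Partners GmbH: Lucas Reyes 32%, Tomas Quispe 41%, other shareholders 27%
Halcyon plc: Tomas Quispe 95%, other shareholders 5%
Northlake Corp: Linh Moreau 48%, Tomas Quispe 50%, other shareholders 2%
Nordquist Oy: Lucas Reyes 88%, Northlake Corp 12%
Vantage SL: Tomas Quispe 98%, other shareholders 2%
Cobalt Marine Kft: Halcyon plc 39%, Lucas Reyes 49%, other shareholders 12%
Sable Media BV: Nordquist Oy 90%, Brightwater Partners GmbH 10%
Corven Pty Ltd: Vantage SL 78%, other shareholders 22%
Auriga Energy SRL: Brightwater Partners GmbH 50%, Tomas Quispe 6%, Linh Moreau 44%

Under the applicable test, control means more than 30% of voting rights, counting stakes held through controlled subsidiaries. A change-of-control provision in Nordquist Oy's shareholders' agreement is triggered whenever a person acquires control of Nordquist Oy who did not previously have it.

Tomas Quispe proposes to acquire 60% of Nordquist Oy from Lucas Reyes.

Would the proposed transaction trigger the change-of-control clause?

Yes

The purchase adds only to Tomas's holdings (Lucas's stake shrinks), so Tomas is the only person who could newly come to control Nordquist.
Tomas holds 41% of Brightwater, so Tomas controls Brightwater.
Tomas holds 95% of Halcyon, so Tomas controls Halcyon.
Tomas holds 50% of Northlake, so Tomas controls Northlake.
Tomas holds 98% of Vantage, so Tomas controls Vantage.
Halcyon holds 39% of Cobalt, so Tomas controls Cobalt.
Vantage holds 78% of Corven, so Tomas controls Corven.
Brightwater and Tomas together hold 50% + 6% = 56% of Auriga, so Tomas controls Auriga.
In Nordquist, Tomas's side holds only 12%, not > 30%.
So before the transaction, Tomas does not control Nordquist.
After the purchase, Tomas holds 60% of Nordquist directly, and Lucas's stake falls to 28%.
Northlake and Tomas together hold 12% + 60% = 72% of Nordquist, so Tomas controls Nordquist.
Tomas did not control Nordquist before and does after, so the clause is triggered.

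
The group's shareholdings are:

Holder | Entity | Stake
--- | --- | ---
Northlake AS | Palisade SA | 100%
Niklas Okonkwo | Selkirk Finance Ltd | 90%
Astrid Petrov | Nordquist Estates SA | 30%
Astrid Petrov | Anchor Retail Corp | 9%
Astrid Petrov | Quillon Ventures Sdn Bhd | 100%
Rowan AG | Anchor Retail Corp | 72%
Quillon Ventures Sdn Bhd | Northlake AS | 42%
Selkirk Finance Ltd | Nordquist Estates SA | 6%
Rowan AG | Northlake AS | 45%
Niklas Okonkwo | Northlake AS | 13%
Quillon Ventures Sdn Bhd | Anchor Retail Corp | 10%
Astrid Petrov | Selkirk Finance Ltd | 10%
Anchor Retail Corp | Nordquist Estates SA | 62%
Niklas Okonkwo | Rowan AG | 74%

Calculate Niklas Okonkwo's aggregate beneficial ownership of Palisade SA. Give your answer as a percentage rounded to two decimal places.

Niklas reaches Palisade along 2 paths.
Via Northlake: 13% × 100% = 13%.
Via Rowan → Northlake: 74% × 45% × 100% = 33.3%.
Total: 13% + 33.3% = 46.3%.
Rounded: 46.30%.

46.30%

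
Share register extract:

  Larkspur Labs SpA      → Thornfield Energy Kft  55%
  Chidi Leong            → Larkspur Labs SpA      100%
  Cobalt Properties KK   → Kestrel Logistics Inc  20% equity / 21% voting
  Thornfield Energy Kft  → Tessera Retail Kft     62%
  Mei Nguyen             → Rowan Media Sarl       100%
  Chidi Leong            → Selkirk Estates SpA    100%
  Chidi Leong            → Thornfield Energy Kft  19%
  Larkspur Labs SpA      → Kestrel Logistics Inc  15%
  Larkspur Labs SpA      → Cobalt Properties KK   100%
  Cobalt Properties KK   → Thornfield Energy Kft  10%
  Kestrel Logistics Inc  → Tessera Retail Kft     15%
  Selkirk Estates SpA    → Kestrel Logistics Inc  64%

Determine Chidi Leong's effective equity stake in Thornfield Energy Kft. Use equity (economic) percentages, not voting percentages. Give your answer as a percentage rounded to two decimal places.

84.00%

Chidi reaches Thornfield along 3 paths.
Direct stake: 19% = 19%.
Via Larkspur: 100% × 55% = 55%.
Via Larkspur → Cobalt: 100% × 100% × 10% = 10%.
Total: 19% + 55% + 10% = 84%.
Rounded: 84.00%.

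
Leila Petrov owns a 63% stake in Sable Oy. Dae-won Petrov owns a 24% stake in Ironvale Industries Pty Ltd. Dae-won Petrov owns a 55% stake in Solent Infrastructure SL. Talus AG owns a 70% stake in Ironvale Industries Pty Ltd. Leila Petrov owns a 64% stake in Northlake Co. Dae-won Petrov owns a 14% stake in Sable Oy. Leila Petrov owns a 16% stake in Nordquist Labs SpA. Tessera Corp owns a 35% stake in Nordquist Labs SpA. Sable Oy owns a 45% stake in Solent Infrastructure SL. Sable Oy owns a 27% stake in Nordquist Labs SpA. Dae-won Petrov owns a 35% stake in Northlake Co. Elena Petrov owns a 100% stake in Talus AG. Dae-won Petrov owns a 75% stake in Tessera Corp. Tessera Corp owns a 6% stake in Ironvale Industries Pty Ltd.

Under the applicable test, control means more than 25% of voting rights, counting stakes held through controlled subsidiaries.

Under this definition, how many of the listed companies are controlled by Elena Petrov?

2

Elena holds 100% of Talus, so Elena controls Talus.
Talus holds 70% of Ironvale, so Elena controls Ironvale.
No other company's threshold is met.
Elena controls 2 companies.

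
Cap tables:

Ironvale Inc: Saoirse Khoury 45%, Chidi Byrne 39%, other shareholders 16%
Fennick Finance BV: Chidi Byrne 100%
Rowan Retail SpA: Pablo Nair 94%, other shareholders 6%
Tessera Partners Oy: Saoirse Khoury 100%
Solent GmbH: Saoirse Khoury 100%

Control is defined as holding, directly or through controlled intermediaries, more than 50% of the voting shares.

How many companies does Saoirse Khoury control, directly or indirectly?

Saoirse holds 100% of Tessera, so Saoirse controls Tessera.
Saoirse holds 100% of Solent, so Saoirse controls Solent.
No other company's threshold is met.
Saoirse controls 2 companies.

2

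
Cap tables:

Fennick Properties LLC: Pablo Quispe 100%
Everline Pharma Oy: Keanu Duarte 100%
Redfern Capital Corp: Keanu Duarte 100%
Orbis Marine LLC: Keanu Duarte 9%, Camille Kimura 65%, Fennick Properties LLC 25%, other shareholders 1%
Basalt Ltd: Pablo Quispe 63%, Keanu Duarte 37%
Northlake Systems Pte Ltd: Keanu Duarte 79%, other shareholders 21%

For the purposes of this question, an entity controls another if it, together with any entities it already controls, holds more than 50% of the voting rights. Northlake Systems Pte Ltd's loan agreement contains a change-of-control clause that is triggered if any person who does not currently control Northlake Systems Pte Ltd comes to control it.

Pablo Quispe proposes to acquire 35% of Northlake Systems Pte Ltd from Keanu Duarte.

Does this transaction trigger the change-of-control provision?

The purchase adds only to Pablo's holdings (Keanu's stake shrinks), so Pablo is the only person who could newly come to control Northlake.
Pablo holds 100% of Fennick, so Pablo controls Fennick.
Pablo holds 63% of Basalt, so Pablo controls Basalt.
Neither Pablo nor any entity Pablo controls holds any voting interest in Northlake.
So before the transaction, Pablo does not control Northlake.
After the purchase, Pablo holds 35% of Northlake directly, and Keanu's stake falls to 44%.
After the transaction, Pablo's side holds 35% of Northlake, not > 50%, so Pablo still does not control Northlake.
No new person acquires control, so the clause is not triggered.

No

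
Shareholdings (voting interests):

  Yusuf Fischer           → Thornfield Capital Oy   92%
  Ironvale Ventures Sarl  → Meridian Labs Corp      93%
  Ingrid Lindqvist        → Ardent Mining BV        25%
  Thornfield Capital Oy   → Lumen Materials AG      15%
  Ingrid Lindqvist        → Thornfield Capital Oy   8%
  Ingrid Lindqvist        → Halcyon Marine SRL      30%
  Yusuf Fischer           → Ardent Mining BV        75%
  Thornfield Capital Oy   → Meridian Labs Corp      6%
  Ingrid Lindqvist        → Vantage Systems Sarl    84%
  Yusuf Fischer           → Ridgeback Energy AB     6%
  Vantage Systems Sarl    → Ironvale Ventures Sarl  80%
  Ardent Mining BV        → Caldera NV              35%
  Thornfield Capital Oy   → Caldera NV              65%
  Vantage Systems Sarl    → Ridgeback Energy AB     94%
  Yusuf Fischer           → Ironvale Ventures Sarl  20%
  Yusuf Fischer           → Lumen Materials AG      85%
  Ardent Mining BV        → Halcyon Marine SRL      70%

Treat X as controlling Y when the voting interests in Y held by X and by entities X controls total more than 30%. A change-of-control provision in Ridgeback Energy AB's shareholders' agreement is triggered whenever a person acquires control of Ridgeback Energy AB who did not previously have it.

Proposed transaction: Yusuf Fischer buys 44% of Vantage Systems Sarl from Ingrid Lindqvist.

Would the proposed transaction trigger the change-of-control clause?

The purchase adds only to Yusuf's holdings (Ingrid's stake shrinks), so Yusuf is the only person who could newly come to control Ridgeback.
Yusuf holds 75% of Ardent, so Yusuf controls Ardent.
Yusuf holds 92% of Thornfield, so Yusuf controls Thornfield.
Ardent holds 70% of Halcyon, so Yusuf controls Halcyon.
Thornfield and Yusuf together hold 15% + 85% = 100% of Lumen, so Yusuf controls Lumen.
Ardent and Thornfield together hold 35% + 65% = 100% of Caldera, so Yusuf controls Caldera.
In Ridgeback, Yusuf's side holds only 6%, not > 30%.
So before the transaction, Yusuf does not control Ridgeback.
After the purchase, Yusuf holds 44% of Vantage directly, and Ingrid's stake falls to 40%.
Yusuf holds 44% of Vantage, so Yusuf controls Vantage.
Yusuf and Vantage together hold 6% + 94% = 100% of Ridgeback, so Yusuf controls Ridgeback.
Yusuf did not control Ridgeback before and does after, so the clause is triggered.

Yes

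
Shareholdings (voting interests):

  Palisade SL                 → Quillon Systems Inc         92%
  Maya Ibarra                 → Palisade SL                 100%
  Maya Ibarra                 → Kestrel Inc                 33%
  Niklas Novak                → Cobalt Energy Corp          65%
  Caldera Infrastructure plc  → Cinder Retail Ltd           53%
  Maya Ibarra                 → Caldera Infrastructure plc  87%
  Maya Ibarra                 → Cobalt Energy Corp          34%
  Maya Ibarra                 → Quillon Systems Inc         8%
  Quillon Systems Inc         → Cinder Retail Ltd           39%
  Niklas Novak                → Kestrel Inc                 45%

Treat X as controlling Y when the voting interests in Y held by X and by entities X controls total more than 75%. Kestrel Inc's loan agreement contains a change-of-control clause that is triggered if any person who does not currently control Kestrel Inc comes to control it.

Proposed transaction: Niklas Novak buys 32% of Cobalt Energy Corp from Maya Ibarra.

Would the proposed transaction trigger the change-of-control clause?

The purchase adds only to Niklas's holdings (Maya's stake shrinks), so Niklas is the only person who could newly come to control Kestrel.
Niklas's largest direct stake is 65% in Cobalt, which does not meet the threshold, so Niklas controls no company.
In Kestrel, Niklas's side holds only 45%, not > 75%.
So before the transaction, Niklas does not control Kestrel.
After the purchase, Niklas's direct stake in Cobalt rises to 65% + 32% = 97%, and Maya's stake falls to 2%.
Niklas holds 97% of Cobalt, so Niklas controls Cobalt.
After the transaction, Niklas's side holds 45% of Kestrel, not > 75%, so Niklas still does not control Kestrel.
No new person acquires control, so the clause is not triggered.

No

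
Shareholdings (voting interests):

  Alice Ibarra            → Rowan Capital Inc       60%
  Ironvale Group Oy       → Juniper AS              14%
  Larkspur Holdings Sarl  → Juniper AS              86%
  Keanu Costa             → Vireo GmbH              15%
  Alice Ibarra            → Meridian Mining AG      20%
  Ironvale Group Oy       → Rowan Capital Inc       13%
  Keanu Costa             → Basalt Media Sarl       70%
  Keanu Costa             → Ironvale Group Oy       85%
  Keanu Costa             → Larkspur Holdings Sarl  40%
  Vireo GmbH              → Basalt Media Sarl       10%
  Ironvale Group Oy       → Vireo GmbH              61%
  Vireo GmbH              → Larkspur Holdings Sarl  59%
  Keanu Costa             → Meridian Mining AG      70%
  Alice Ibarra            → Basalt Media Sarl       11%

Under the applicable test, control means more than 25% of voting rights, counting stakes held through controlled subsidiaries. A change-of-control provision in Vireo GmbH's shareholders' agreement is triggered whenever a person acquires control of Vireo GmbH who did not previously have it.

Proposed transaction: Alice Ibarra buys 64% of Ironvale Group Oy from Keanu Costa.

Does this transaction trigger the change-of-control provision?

The purchase adds only to Alice's holdings (Keanu's stake shrinks), so Alice is the only person who could newly come to control Vireo.
Alice holds 60% of Rowan, so Alice controls Rowan.
Neither Alice nor any entity Alice controls holds any voting interest in Vireo.
So before the transaction, Alice does not control Vireo.
After the purchase, Alice holds 64% of Ironvale directly, and Keanu's stake falls to 21%.
Alice holds 64% of Ironvale, so Alice controls Ironvale.
Ironvale holds 61% of Vireo, so Alice controls Vireo.
Alice did not control Vireo before and does after, so the clause is triggered.

Yes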